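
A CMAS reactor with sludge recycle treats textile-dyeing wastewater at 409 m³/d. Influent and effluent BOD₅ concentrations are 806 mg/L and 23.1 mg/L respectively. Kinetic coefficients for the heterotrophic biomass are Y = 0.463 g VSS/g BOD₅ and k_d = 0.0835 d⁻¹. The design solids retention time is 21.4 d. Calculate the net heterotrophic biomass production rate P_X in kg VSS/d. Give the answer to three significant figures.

Y_obs = Y / (1 + k_d θ_c) = 0.463 / (1 + 0.0835 × 21.4) = 0.463 / 2.787 = 0.1661.
Substrate removed = Q·(S₀ − S) = 409 m³/d × (806 − 23.1) g/m³ = 3.2×10^5 g/d = 320.2 kg/d.
So the net sludge growth is P_X = 0.1661 × 320.2 = 53.20 kg VSS/d.

P_X ≈ 53.2 kg VSS/d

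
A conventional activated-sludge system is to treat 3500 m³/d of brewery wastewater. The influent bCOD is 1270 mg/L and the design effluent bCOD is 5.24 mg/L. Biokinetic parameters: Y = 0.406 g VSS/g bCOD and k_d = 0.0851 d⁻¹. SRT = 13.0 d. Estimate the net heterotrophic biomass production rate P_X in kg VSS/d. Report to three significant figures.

Y_obs = Y / (1 + k_d θ_c) = 0.406 / (1 + 0.0851 × 13.0) = 0.406 / 2.106 = 0.1928.
ΔS = 1270 − 5.24 = 1265 mg/L, so the substrate removal rate is 3500 × 1265/1000 = 4427 kg bCOD/d.
Net biomass production P_X = Y_obs × Q·(S₀ − S) = 0.1928 × 4427 = 853.3 kg VSS/d.

P_X ≈ 853 kg VSS/d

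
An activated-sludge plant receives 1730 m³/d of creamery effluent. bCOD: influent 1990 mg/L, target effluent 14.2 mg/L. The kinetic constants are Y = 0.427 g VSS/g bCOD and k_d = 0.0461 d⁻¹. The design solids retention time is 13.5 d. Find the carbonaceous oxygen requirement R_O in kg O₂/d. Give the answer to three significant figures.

Observed yield with endogenous decay: Y_obs = Y / (1 + k_d·θ_c) = 0.427 / (1 + 0.0461 × 13.5) = 0.427 / 1.622 = 0.2632 g VSS/g bCOD.
ΔS = 1990 − 14.2 = 1976 mg/L, so the substrate removal rate is 1730 × 1976/1000 = 3418 kg bCOD/d.
P_X = Y_obs·Q·(S₀ − S) = 0.2632 × 3418 = 899.6 kg VSS/d.
R_O = Q·(S₀ − S) − 1.42·P_X = 3418 − 1.42 × 899.6 = 2141 kg O₂/d.

R_O ≈ 2140 kg O₂/d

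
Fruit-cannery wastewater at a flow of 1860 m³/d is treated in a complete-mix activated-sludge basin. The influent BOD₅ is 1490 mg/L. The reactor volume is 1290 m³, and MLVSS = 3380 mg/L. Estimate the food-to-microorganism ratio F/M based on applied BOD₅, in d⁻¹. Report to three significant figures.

Food-to-microorganism ratio F/M = Q S₀ / (V X) = 1860 × 1490 / (1290 × 3380) = 0.6356 d⁻¹.

F/M ≈ 0.636 d⁻¹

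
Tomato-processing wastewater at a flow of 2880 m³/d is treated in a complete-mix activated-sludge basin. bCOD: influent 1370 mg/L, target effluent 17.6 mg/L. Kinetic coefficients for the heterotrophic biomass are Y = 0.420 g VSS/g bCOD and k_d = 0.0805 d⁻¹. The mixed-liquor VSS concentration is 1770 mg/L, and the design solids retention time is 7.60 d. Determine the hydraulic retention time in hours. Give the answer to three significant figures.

τ ≈ 36.3 h

Rearranging the biomass balance for a CMAS with decay, V = Y·Q·ΔS·θ_c / [X·(1+k_d θ_c)] = 0.420 × 2880 × (1370 − 17.6) × 7.60 / [1770 × (1 + 0.0805 × 7.60)] = 1.24×10^7 / 2853 = 4358 m³.
HRT = V/Q = 4358 m³ / 2880 m³·d⁻¹ = 1.513 d × 24 = 36.32 h.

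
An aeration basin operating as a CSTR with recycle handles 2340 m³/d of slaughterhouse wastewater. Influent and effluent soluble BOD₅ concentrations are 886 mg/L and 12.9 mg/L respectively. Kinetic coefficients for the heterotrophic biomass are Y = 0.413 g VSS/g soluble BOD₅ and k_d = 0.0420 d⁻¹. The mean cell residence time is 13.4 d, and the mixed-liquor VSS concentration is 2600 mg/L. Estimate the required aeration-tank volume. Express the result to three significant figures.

V ≈ 2780 m³

From the SRT design equation V = Y Q (S₀−S) θ_c / [X (1 + k_d θ_c)] = 0.413 × 2340 × (886 − 12.9) × 13.4 / [2600 × (1 + 0.0420 × 13.4)] = 1.13×10^7 / 4063 = 2783 m³.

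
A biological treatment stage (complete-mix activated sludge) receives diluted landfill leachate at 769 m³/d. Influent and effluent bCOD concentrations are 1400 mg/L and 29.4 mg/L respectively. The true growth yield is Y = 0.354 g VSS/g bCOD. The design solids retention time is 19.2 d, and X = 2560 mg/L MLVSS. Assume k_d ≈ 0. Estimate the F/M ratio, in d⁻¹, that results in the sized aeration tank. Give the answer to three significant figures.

F/M ≈ 0.150 d⁻¹

V·X = Y·Q·ΔS·θ_c gives V = 0.354 × 769 × (1400 − 29.4) × 19.2 / 2560 = 2798 m³.
F/M = applied load / biomass = Q·S₀/(V·X) = 769 × 1400 / (2798 × 2560) = 0.1503 d⁻¹.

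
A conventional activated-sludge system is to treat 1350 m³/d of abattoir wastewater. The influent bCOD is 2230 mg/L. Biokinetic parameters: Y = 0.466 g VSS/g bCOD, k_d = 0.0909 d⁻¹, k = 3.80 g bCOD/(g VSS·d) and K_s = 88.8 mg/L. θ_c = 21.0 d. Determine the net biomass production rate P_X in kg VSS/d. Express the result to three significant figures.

For a completely mixed reactor with recycle the Lawrence–McCarty relation gives S = K_s·(1 + k_d·θ_c) / [θ_c·(Y·k − k_d) − 1] = 88.8 × (1 + 0.0909 × 21.0) / [21.0 × (0.466 × 3.80 − 0.0909) − 1] = 258.3 / 34.28 = 7.536 mg/L.
Correct the yield for decay: Y_obs = Y/(1 + k_d θ_c) = 0.466 / (1 + 0.0909 × 21.0) = 0.466 / 2.909 = 0.1602.
Substrate removed = Q·(S₀ − S) = 1350 m³/d × (2230 − 7.54) g/m³ = 3×10^6 g/d = 3000 kg/d.
P_X = Y_obs · Q(S₀ − S) = 0.1602 × 3000 = 480.6 kg VSS/d.

P_X ≈ 481 kg VSS/d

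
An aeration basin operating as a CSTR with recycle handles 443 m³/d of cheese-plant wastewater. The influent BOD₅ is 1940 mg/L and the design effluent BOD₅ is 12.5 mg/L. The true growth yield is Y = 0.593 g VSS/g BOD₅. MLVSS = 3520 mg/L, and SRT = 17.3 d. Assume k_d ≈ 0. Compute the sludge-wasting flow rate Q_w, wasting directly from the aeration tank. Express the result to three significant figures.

Biomass mass balance (decay neglected): V·X = Y·Q·(S₀ − S)·θ_c, so V = 0.593 × 443 × (1940 − 12.5) × 17.3 / 3520 = 2489 m³.
With mixed-liquor wasting, θ_c = V/Q_w, so Q_w = V/θ_c = 2489/17.3 = 143.9 m³/d.

Q_w ≈ 144 m³/d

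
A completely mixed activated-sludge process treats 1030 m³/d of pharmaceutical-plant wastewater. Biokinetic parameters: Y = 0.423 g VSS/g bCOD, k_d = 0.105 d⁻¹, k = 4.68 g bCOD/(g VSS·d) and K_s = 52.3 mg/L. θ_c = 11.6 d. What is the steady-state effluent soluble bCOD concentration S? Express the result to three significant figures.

S ≈ 5.59 mg/L

Effluent substrate depends only on kinetics and SRT: S = K_s(1 + k_d θ_c) / [θ_c(Yk − k_d) − 1] = 52.3 × (1 + 0.105 × 11.6) / [11.6 × (0.423 × 4.68 − 0.105) − 1] = 116.0 / 20.75 = 5.592 mg/L.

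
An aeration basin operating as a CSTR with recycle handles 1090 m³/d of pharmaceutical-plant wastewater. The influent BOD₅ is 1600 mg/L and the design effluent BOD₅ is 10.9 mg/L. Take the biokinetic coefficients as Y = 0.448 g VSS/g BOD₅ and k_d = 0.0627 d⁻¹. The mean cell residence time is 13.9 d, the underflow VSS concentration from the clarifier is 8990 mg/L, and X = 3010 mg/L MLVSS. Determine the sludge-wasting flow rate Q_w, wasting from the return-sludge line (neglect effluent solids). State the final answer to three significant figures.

Rearranging the biomass balance for a CMAS with decay, V = Y·Q·ΔS·θ_c / [X·(1+k_d θ_c)] = 0.448 × 1090 × (1600 − 10.9) × 13.9 / [3010 × (1 + 0.0627 × 13.9)] = 1.08×10^7 / 5633 = 1915 m³.
Q_w = (V·X)/(θ_c X_r) = 1915 × 3010 / (13.9 × 8990) = 46.12 m³/d.

Q_w ≈ 46.1 m³/d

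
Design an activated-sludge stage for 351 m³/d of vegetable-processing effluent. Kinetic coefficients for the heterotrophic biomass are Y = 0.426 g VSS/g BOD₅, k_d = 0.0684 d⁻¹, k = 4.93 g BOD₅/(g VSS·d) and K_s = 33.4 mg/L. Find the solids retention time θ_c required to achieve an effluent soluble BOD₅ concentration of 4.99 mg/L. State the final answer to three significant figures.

θ_c ≈ 4.89 d

From 1/θ_c = Y·k·S/(K_s + S) − k_d: Y·k·S/(K_s+S) = 0.426 × 4.93 × 4.99 / (33.4 + 4.99) = 0.2730 d⁻¹.
θ_c = 1/(μ − k_d) = 1/(0.2730 − 0.0684) = 1/0.2046 = 4.888 d.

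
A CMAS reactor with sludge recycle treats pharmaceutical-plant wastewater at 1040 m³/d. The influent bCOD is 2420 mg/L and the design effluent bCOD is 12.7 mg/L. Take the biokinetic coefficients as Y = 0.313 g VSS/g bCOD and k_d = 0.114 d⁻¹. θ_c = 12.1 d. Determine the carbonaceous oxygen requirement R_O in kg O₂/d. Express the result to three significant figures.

Correct the yield for decay: Y_obs = Y/(1 + k_d θ_c) = 0.313 / (1 + 0.114 × 12.1) = 0.313 / 2.379 = 0.1315.
Substrate removed = Q·(S₀ − S) = 1040 m³/d × (2420 − 12.7) g/m³ = 2.5×10^6 g/d = 2504 kg/d.
P_X = Y_obs·Q·(S₀ − S) = 0.1315 × 2504 = 329.3 kg VSS/d.
R_O = Q·ΔS − 1.42 P_X = 2504 − 467.7 = 2036 kg O₂/d.

R_O ≈ 2040 kg O₂/d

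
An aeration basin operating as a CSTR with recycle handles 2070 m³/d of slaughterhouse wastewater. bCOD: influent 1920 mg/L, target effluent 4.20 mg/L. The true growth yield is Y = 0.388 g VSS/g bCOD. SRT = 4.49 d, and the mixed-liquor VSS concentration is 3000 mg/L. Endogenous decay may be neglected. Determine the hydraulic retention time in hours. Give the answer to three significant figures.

τ ≈ 26.7 h

Biomass mass balance (decay neglected): V·X = Y·Q·(S₀ − S)·θ_c, so V = 0.388 × 2070 × (1920 − 4.20) × 4.49 / 3000 = 2303 m³.
HRT = V/Q = 2303 m³ / 2070 m³·d⁻¹ = 1.113 d × 24 = 26.70 h.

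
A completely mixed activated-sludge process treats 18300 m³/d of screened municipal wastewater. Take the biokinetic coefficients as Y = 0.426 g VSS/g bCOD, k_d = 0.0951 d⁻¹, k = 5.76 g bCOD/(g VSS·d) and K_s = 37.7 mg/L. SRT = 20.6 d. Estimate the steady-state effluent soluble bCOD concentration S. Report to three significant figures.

From the Monod/SRT balance for a CMAS, S = K_s·(1+k_d θ_c)/[θ_c·(Y k − k_d) − 1] = 37.7 × (1 + 0.0951 × 20.6) / [20.6 × (0.426 × 5.76 − 0.0951) − 1] = 111.6 / 47.59 = 2.344 mg/L.

S ≈ 2.34 mg/L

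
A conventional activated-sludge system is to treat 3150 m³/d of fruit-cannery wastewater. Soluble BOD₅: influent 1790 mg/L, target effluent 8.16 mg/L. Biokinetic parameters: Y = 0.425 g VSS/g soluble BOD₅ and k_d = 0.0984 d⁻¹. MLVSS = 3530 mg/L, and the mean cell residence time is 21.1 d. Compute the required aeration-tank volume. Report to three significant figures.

From the SRT design equation V = Y Q (S₀−S) θ_c / [X (1 + k_d θ_c)] = 0.425 × 3150 × (1790 − 8.16) × 21.1 / [3530 × (1 + 0.0984 × 21.1)] = 5.03×10^7 / 10859 = 4635 m³.

V ≈ 4640 m³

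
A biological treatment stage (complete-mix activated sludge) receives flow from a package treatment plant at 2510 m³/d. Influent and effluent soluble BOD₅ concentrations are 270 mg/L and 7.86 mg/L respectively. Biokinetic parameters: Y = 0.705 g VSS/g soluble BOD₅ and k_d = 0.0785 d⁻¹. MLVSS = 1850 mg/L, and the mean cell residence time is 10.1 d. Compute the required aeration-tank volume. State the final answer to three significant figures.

Steady-state biomass mass balance: V·X·(1 + k_d·θ_c) = Y·Q·(S₀ − S)·θ_c, so V = 0.705 × 2510 × (270 − 7.86) × 10.1 / [1850 × (1 + 0.0785 × 10.1)] = 4.69×10^6 / 3317 = 1413 m³.

V ≈ 1410 m³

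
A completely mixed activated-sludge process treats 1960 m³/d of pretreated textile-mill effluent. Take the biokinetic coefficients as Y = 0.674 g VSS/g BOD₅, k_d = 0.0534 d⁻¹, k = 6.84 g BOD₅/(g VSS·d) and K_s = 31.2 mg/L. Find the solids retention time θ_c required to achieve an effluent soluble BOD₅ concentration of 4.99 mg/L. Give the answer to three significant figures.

Specific growth rate at S = 4.99 mg/L: μ = YkS/(K_s+S) = 0.674·6.84·4.99/(31.2+4.99) = 0.6357 d⁻¹.
1/θ_c = 0.6357 − 0.0534 = 0.5823 d⁻¹, so θ_c = 1.717 d.

θ_c ≈ 1.72 d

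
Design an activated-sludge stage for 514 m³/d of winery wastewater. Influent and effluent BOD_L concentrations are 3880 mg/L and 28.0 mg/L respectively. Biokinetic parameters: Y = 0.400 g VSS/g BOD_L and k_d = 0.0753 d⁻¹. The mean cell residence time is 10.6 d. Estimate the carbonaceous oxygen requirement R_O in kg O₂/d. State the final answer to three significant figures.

R_O ≈ 1350 kg O₂/d

Correct the yield for decay: Y_obs = Y/(1 + k_d θ_c) = 0.400 / (1 + 0.0753 × 10.6) = 0.400 / 1.798 = 0.2224.
Q·(S₀ − S) = 514 × (3880 − 28.0) × 10⁻³ = 1980 kg/d removed.
P_X = Y_obs·Q·(S₀ − S) = 0.2224 × 1980 = 440.4 kg VSS/d.
R_O = Q·(S₀ − S) − 1.42·P_X = 1980 − 1.42 × 440.4 = 1355 kg O₂/d.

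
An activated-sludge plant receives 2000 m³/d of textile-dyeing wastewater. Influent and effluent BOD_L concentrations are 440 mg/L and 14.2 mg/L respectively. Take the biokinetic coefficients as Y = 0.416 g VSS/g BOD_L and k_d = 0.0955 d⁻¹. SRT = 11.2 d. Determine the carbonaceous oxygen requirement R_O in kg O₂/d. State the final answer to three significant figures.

Correct the yield for decay: Y_obs = Y/(1 + k_d θ_c) = 0.416 / (1 + 0.0955 × 11.2) = 0.416 / 2.070 = 0.2010.
ΔS = 440 − 14.2 = 425.8 mg/L, so the substrate removal rate is 2000 × 425.8/1000 = 851.6 kg BOD_L/d.
P_X = Y_obs·Q·(S₀ − S) = 0.2010 × 851.6 = 171.2 kg VSS/d.
R_O = Q·(S₀ − S) − 1.42·P_X = 851.6 − 1.42 × 171.2 = 608.5 kg O₂/d.

R_O ≈ 609 kg O₂/d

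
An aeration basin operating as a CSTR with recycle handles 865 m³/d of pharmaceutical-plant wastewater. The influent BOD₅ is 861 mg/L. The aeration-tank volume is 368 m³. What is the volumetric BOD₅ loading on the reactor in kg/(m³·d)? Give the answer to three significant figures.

L_v ≈ 2.02 kg BOD₅/(m³·d)

Volumetric loading L_v = Q·S₀ / V = 865 × 861 g/m³ / 368.0 m³ = 2024 g/(m³·d) = 2.024 kg BOD₅/(m³·d).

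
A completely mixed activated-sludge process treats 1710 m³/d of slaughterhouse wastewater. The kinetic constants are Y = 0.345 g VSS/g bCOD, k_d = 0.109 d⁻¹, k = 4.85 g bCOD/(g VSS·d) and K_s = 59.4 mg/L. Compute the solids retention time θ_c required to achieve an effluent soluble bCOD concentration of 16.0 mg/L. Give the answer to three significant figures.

θ_c ≈ 4.06 d

Specific growth rate at S = 16.0 mg/L: μ = YkS/(K_s+S) = 0.345·4.85·16.0/(59.4+16.0) = 0.3551 d⁻¹.
1/θ_c = 0.3551 − 0.109 = 0.2461 d⁻¹, so θ_c = 4.064 d.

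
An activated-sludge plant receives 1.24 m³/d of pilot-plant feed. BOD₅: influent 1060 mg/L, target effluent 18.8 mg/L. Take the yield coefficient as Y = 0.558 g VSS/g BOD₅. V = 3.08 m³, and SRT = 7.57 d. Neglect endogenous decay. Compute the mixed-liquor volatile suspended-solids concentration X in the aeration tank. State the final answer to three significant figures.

X ≈ 1770 mg/L

Without decay, X = Y Q (S₀−S) θ_c / V = 0.558 × 1.24 × (1060 − 18.8) × 7.57 / 3.08 = 1771 mg/L.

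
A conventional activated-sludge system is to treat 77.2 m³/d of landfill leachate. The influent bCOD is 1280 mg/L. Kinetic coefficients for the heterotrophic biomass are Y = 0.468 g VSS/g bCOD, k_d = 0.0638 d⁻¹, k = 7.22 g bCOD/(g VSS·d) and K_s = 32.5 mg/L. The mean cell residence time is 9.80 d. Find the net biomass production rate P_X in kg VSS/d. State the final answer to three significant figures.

Effluent substrate depends only on kinetics and SRT: S = K_s(1 + k_d θ_c) / [θ_c(Yk − k_d) − 1] = 32.5 × (1 + 0.0638 × 9.80) / [9.80 × (0.468 × 7.22 − 0.0638) − 1] = 52.82 / 31.49 = 1.677 mg/L.
Observed yield with endogenous decay: Y_obs = Y / (1 + k_d·θ_c) = 0.468 / (1 + 0.0638 × 9.80) = 0.468 / 1.625 = 0.2880 g VSS/g bCOD.
Q·(S₀ − S) = 77.2 × (1280 − 1.68) × 10⁻³ = 98.69 kg/d removed.
So the net sludge growth is P_X = 0.2880 × 98.69 = 28.42 kg VSS/d.

P_X ≈ 28.4 kg VSS/d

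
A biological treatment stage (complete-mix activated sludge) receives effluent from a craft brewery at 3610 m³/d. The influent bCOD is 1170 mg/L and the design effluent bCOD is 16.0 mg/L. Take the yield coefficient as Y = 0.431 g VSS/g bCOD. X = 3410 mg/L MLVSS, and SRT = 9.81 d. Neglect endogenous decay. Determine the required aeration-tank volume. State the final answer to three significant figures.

V ≈ 5170 m³

V·X = Y·Q·ΔS·θ_c gives V = 0.431 × 3610 × (1170 − 16.0) × 9.81 / 3410 = 5165 m³.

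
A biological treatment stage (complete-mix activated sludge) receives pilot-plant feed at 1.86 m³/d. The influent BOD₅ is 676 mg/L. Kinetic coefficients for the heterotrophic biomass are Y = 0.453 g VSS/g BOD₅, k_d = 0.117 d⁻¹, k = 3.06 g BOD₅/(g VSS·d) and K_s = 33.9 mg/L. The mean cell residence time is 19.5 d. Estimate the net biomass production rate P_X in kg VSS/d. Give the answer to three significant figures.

Effluent substrate depends only on kinetics and SRT: S = K_s(1 + k_d θ_c) / [θ_c(Yk − k_d) − 1] = 33.9 × (1 + 0.117 × 19.5) / [19.5 × (0.453 × 3.06 − 0.117) − 1] = 111.2 / 23.75 = 4.684 mg/L.
Correct the yield for decay: Y_obs = Y/(1 + k_d θ_c) = 0.453 / (1 + 0.117 × 19.5) = 0.453 / 3.282 = 0.1380.
Q·(S₀ − S) = 1.86 × (676 − 4.68) × 10⁻³ = 1.249 kg/d removed.
P_X = Y_obs · Q(S₀ − S) = 0.1380 × 1.249 = 0.1724 kg VSS/d.

P_X ≈ 0.172 kg VSS/d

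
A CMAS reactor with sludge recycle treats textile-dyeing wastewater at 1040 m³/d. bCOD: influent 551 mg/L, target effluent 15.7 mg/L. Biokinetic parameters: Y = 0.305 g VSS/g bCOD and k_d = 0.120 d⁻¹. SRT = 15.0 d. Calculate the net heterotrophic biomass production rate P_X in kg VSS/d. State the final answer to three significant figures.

P_X ≈ 60.6 kg VSS/d

The observed yield is Y_obs = Y/(1 + k_d·θ_c) = 0.305 / (1 + 0.120 × 15.0) = 0.305 / 2.800 = 0.1089 g VSS per g bCOD removed.
ΔS = 551 − 15.7 = 535.3 mg/L, so the substrate removal rate is 1040 × 535.3/1000 = 556.7 kg bCOD/d.
So the net sludge growth is P_X = 0.1089 × 556.7 = 60.64 kg VSS/d.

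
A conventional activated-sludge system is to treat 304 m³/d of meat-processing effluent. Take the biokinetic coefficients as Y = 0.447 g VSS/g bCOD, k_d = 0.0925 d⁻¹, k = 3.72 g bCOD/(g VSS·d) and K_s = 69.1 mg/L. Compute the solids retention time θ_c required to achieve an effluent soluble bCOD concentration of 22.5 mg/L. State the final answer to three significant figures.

θ_c ≈ 3.17 d

At the target effluent, Y k S/(K_s+S) = 0.447×3.72×22.5/91.60 = 0.4084 d⁻¹.
θ_c = 1/(μ − k_d) = 1/(0.4084 − 0.0925) = 1/0.3159 = 3.165 d.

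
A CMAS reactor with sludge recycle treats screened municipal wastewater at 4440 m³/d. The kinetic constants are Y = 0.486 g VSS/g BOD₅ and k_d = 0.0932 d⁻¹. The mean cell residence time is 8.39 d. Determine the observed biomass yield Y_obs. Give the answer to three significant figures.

Observed yield with endogenous decay: Y_obs = Y / (1 + k_d·θ_c) = 0.486 / (1 + 0.0932 × 8.39) = 0.486 / 1.782 = 0.2727 g VSS/g BOD₅.

Y_obs ≈ 0.273 g VSS/g BOD₅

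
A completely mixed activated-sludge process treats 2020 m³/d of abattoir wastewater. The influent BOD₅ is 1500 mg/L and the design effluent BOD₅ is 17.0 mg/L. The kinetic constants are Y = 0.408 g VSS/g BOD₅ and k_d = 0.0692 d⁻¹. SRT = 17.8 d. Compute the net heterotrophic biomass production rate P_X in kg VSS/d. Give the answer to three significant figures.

P_X ≈ 548 kg VSS/d

The observed yield is Y_obs = Y/(1 + k_d·θ_c) = 0.408 / (1 + 0.0692 × 17.8) = 0.408 / 2.232 = 0.1828 g VSS per g BOD₅ removed.
Mass of BOD₅ removed per day: Q(S₀ − S) = 2020 × 1483 g/m³ = 2996 kg/d.
Biomass produced: P_X = Y_obs·Q·ΔS = 0.1828 × 2996 ≈ 547.7 kg VSS/d.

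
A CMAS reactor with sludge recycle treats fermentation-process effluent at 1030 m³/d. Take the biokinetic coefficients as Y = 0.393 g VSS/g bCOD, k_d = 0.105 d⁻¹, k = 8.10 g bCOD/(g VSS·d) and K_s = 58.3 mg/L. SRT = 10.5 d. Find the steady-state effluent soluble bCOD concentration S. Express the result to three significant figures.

For a completely mixed reactor with recycle the Lawrence–McCarty relation gives S = K_s·(1 + k_d·θ_c) / [θ_c·(Y·k − k_d) − 1] = 58.3 × (1 + 0.105 × 10.5) / [10.5 × (0.393 × 8.10 − 0.105) − 1] = 122.6 / 31.32 = 3.913 mg/L.

S ≈ 3.91 mg/L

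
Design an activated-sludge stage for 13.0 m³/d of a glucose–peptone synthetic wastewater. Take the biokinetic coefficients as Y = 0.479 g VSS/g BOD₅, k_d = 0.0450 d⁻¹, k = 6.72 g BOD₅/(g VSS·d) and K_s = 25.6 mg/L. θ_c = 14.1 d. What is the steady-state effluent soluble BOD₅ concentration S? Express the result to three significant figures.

For a completely mixed reactor with recycle the Lawrence–McCarty relation gives S = K_s·(1 + k_d·θ_c) / [θ_c·(Y·k − k_d) − 1] = 25.6 × (1 + 0.0450 × 14.1) / [14.1 × (0.479 × 6.72 − 0.0450) − 1] = 41.84 / 43.75 = 0.9564 mg/L.

S ≈ 0.956 mg/L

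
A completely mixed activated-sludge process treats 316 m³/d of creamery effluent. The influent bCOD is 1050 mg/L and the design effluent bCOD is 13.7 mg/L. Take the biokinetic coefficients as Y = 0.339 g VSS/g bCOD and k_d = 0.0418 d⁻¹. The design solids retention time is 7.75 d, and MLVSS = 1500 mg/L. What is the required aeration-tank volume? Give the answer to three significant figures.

V ≈ 433 m³

Rearranging the biomass balance for a CMAS with decay, V = Y·Q·ΔS·θ_c / [X·(1+k_d θ_c)] = 0.339 × 316 × (1050 − 13.7) × 7.75 / [1500 × (1 + 0.0418 × 7.75)] = 8.6×10^5 / 1986 = 433.2 m³.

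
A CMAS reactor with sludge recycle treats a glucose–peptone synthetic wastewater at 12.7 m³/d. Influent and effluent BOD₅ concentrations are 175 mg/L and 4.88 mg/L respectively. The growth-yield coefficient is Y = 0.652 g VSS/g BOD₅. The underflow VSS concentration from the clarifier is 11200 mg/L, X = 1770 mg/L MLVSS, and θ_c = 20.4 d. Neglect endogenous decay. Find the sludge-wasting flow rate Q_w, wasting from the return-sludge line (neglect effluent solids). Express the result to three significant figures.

Q_w ≈ 0.126 m³/d

Biomass mass balance (decay neglected): V·X = Y·Q·(S₀ − S)·θ_c, so V = 0.652 × 12.7 × (175 − 4.88) × 20.4 / 1770 = 16.24 m³.
Wasting from the return line (neglecting effluent solids): Q_w = V·X / (θ_c·X_r) = 16.24 × 1770 / (20.4 × 11200) = 0.1258 m³/d.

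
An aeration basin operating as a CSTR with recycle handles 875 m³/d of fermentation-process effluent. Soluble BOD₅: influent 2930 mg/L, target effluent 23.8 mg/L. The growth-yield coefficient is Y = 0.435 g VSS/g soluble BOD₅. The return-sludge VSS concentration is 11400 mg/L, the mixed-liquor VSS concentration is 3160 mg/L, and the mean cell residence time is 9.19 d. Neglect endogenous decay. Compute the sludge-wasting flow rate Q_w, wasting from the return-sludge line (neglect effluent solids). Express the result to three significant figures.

Q_w ≈ 97.0 m³/d

V·X = Y·Q·ΔS·θ_c gives V = 0.435 × 875 × (2930 − 23.8) × 9.19 / 3160 = 3217 m³.
θ_c = V·X/(Q_w·X_r) when wasting from the recycle, so Q_w = V·X/(θ_c·X_r) = 3217 × 3160 / (9.19 × 11400) = 97.03 m³/d.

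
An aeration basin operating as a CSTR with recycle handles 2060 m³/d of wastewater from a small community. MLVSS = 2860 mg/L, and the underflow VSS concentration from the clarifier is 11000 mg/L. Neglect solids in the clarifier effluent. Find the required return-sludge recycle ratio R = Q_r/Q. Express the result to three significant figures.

Mass balance around the secondary clarifier (neglecting effluent solids): R = X / (X_r − X) = 2860 / (11000 − 2860) = 0.3514.

R ≈ 0.351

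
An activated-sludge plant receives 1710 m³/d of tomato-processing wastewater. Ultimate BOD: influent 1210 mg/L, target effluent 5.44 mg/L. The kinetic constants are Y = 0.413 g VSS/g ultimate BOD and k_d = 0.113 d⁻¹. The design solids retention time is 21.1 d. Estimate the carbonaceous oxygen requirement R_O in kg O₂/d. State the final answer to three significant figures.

R_O ≈ 1700 kg O₂/d

Correct the yield for decay: Y_obs = Y/(1 + k_d θ_c) = 0.413 / (1 + 0.113 × 21.1) = 0.413 / 3.384 = 0.1220.
Substrate removed = Q·(S₀ − S) = 1710 m³/d × (1210 − 5.44) g/m³ = 2.06×10^6 g/d = 2060 kg/d.
P_X = Y_obs·Q·(S₀ − S) = 0.1220 × 2060 = 251.4 kg VSS/d.
R_O = Q·ΔS − 1.42 P_X = 2060 − 356.9 = 1703 kg O₂/d.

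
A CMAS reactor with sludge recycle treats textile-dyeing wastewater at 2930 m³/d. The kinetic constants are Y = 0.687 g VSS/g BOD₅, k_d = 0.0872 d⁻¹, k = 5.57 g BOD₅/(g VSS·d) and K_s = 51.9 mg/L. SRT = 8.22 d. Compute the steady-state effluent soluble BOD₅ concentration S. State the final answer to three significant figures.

For a completely mixed reactor with recycle the Lawrence–McCarty relation gives S = K_s·(1 + k_d·θ_c) / [θ_c·(Y·k − k_d) − 1] = 51.9 × (1 + 0.0872 × 8.22) / [8.22 × (0.687 × 5.57 − 0.0872) − 1] = 89.10 / 29.74 = 2.996 mg/L.

S ≈ 3.00 mg/L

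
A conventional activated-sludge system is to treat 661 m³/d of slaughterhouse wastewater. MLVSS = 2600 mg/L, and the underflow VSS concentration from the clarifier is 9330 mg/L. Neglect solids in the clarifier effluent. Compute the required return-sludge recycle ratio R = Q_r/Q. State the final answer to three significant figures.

R = Q_r/Q = X/(X_r − X) = 2600 / (9330 − 2600) = 0.3863.

R ≈ 0.386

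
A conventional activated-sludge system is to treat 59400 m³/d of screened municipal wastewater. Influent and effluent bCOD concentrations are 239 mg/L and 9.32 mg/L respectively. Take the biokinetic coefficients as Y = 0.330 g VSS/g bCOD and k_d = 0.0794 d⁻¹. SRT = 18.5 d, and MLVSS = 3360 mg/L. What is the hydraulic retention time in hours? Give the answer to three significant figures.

τ ≈ 4.06 h

From the SRT design equation V = Y Q (S₀−S) θ_c / [X (1 + k_d θ_c)] = 0.330 × 59400 × (239 − 9.32) × 18.5 / [3360 × (1 + 0.0794 × 18.5)] = 8.33×10^7 / 8296 = 10040 m³.
Hydraulic retention time τ = V/Q = 10040 / 59400 = 0.1690 d = 4.057 h.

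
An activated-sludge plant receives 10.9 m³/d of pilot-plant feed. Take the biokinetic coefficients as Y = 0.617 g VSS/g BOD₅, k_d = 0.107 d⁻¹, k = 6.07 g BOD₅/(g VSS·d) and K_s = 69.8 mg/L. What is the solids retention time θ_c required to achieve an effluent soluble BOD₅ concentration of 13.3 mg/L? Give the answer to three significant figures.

θ_c ≈ 2.03 d

From 1/θ_c = Y·k·S/(K_s + S) − k_d: Y·k·S/(K_s+S) = 0.617 × 6.07 × 13.3 / (69.8 + 13.3) = 0.5994 d⁻¹.
θ_c = 1/(μ − k_d) = 1/(0.5994 − 0.107) = 1/0.4924 = 2.031 d.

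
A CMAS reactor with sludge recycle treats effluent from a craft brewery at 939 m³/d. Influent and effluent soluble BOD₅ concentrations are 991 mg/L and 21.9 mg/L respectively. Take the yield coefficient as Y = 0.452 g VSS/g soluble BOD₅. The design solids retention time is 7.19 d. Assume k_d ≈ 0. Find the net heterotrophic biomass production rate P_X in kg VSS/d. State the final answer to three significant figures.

P_X ≈ 411 kg VSS/d

No decay correction is needed, so Y_obs = Y = 0.452.
Substrate removed = Q·(S₀ − S) = 939 m³/d × (991 − 21.9) g/m³ = 9.1×10^5 g/d = 910.0 kg/d.
So the net sludge growth is P_X = 0.4520 × 910.0 = 411.3 kg VSS/d.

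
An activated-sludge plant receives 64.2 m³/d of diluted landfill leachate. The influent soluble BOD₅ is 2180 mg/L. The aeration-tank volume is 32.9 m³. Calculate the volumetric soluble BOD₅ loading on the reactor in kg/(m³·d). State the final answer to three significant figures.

L_v ≈ 4.25 kg soluble BOD₅/(m³·d)

L_v = Q S₀ / V = 64.2 × 2180 × 10⁻³ / 32.90 = 4.254 kg/(m³·d).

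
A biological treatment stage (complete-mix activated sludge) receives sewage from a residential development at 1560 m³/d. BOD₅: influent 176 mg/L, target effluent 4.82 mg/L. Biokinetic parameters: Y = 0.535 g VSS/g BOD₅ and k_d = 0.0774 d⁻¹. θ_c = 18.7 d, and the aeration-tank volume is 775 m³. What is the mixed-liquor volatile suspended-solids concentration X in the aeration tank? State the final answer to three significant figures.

X ≈ 1410 mg/L

From V·X·(1 + k_d·θ_c) = Y·Q·(S₀ − S)·θ_c: X = 0.535 × 1560 × (176 − 4.82) × 18.7 / [775 × (1 + 0.0774 × 18.7)] = 1409 mg/L.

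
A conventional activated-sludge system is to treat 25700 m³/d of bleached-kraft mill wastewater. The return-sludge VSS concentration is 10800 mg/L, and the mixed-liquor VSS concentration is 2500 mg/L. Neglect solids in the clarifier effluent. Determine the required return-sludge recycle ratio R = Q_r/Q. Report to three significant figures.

R ≈ 0.301

Mass balance around the secondary clarifier (neglecting effluent solids): R = X / (X_r − X) = 2500 / (10800 − 2500) = 0.3012.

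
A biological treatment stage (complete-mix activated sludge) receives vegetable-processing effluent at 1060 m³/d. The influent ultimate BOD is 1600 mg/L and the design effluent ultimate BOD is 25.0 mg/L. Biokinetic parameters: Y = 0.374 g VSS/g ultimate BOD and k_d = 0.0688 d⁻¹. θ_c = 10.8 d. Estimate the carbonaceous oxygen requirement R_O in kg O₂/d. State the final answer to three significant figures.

Correct the yield for decay: Y_obs = Y/(1 + k_d θ_c) = 0.374 / (1 + 0.0688 × 10.8) = 0.374 / 1.743 = 0.2146.
Mass of ultimate BOD removed per day: Q(S₀ − S) = 1060 × 1575 g/m³ = 1670 kg/d.
Biomass synthesised: P_X = Y_obs × 1670 = 358.2 kg VSS/d.
Carbonaceous O₂ demand = substrate oxidised − cell-mass equivalent = 1670 − 1.42 × 358.2 = 1161 kg O₂/d.

R_O ≈ 1160 kg O₂/d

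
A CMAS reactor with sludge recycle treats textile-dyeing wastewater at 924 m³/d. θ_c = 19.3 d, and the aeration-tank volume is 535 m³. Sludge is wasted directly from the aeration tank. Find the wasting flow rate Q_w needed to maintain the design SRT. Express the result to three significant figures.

Wasting from the aeration tank: Q_w = V / θ_c = 535.0 / 19.3 = 27.72 m³/d.

Q_w ≈ 27.7 m³/d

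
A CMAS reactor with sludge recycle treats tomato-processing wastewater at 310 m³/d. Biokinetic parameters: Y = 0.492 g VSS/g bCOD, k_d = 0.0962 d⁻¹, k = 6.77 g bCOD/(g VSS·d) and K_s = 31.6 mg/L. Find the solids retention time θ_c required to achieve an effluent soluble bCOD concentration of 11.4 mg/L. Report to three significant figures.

θ_c ≈ 1.27 d

Specific growth rate at S = 11.4 mg/L: μ = YkS/(K_s+S) = 0.492·6.77·11.4/(31.6+11.4) = 0.8831 d⁻¹.
θ_c = 1/(μ − k_d) = 1/(0.8831 − 0.0962) = 1/0.7869 = 1.271 d.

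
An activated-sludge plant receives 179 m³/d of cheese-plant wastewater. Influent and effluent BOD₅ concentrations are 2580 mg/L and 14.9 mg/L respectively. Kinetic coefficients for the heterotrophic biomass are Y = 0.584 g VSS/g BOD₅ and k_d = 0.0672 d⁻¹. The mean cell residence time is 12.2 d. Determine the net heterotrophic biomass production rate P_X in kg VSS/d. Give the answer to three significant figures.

Observed yield with endogenous decay: Y_obs = Y / (1 + k_d·θ_c) = 0.584 / (1 + 0.0672 × 12.2) = 0.584 / 1.820 = 0.3209 g VSS/g BOD₅.
Substrate removed = Q·(S₀ − S) = 179 m³/d × (2580 − 14.9) g/m³ = 4.59×10^5 g/d = 459.2 kg/d.
Net biomass production P_X = Y_obs × Q·(S₀ − S) = 0.3209 × 459.2 = 147.3 kg VSS/d.

P_X ≈ 147 kg VSS/d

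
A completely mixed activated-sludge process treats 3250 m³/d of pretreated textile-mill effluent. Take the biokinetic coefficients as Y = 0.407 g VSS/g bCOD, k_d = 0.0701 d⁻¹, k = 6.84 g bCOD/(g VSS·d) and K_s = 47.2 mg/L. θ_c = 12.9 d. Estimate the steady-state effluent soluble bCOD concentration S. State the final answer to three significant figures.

S ≈ 2.64 mg/L

From the Monod/SRT balance for a CMAS, S = K_s·(1+k_d θ_c)/[θ_c·(Y k − k_d) − 1] = 47.2 × (1 + 0.0701 × 12.9) / [12.9 × (0.407 × 6.84 − 0.0701) − 1] = 89.88 / 34.01 = 2.643 mg/L.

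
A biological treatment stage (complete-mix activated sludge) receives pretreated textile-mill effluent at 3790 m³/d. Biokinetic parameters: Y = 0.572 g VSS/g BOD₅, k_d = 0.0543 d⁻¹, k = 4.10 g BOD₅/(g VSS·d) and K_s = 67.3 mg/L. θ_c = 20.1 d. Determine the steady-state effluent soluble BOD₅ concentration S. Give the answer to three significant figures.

S ≈ 3.12 mg/L

Effluent substrate depends only on kinetics and SRT: S = K_s(1 + k_d θ_c) / [θ_c(Yk − k_d) − 1] = 67.3 × (1 + 0.0543 × 20.1) / [20.1 × (0.572 × 4.10 − 0.0543) − 1] = 140.8 / 45.05 = 3.125 mg/L.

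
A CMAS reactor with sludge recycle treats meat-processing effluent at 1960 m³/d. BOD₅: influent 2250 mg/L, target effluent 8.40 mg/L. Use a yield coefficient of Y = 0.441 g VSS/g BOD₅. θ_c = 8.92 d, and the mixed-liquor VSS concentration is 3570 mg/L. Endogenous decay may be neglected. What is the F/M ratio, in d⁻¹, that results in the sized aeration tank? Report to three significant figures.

V·X = Y·Q·ΔS·θ_c gives V = 0.441 × 1960 × (2250 − 8.40) × 8.92 / 3570 = 4841 m³.
F/M = applied load / biomass = Q·S₀/(V·X) = 1960 × 2250 / (4841 × 3570) = 0.2552 d⁻¹.

F/M ≈ 0.255 d⁻¹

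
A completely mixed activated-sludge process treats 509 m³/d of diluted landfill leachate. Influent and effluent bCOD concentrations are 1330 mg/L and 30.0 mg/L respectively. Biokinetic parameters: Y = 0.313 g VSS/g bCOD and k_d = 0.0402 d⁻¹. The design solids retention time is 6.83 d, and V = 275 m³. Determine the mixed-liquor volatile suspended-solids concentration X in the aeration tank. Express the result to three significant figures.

X ≈ 4040 mg/L

Solving the biomass balance for X: X = Y Q (S₀−S) θ_c / [V (1+k_d θ_c)] = 0.313 × 509 × (1330 − 30.0) × 6.83 / [275 × (1 + 0.0402 × 6.83)] = 4036 mg/L.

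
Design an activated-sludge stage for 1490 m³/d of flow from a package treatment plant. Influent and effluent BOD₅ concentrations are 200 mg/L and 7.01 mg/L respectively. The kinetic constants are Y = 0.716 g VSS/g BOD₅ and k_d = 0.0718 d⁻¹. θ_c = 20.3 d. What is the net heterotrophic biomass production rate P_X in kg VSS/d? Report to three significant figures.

Observed yield with endogenous decay: Y_obs = Y / (1 + k_d·θ_c) = 0.716 / (1 + 0.0718 × 20.3) = 0.716 / 2.458 = 0.2913 g VSS/g BOD₅.
Mass of BOD₅ removed per day: Q(S₀ − S) = 1490 × 193.0 g/m³ = 287.6 kg/d.
Biomass produced: P_X = Y_obs·Q·ΔS = 0.2913 × 287.6 ≈ 83.78 kg VSS/d.

P_X ≈ 83.8 kg VSS/d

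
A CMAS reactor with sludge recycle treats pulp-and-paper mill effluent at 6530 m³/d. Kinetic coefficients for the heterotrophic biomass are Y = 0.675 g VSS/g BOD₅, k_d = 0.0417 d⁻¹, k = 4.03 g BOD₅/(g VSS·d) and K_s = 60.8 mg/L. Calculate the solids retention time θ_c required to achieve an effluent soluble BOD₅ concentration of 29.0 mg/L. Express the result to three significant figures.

Specific growth rate at S = 29.0 mg/L: μ = YkS/(K_s+S) = 0.675·4.03·29.0/(60.8+29.0) = 0.8785 d⁻¹.
θ_c = 1/(μ − k_d) = 1/(0.8785 − 0.0417) = 1/0.8368 = 1.195 d.

θ_c ≈ 1.20 d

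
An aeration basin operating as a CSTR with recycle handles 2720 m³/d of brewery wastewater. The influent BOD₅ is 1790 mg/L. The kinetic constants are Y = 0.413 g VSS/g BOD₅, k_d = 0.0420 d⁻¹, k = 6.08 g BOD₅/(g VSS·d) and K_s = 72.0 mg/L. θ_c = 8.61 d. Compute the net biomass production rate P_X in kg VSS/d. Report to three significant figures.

P_X ≈ 1470 kg VSS/d

From the Monod/SRT balance for a CMAS, S = K_s·(1+k_d θ_c)/[θ_c·(Y k − k_d) − 1] = 72.0 × (1 + 0.0420 × 8.61) / [8.61 × (0.413 × 6.08 − 0.0420) − 1] = 98.04 / 20.26 = 4.839 mg/L.
The observed yield is Y_obs = Y/(1 + k_d·θ_c) = 0.413 / (1 + 0.0420 × 8.61) = 0.413 / 1.362 = 0.3033 g VSS per g BOD₅ removed.
Substrate removed = Q·(S₀ − S) = 2720 m³/d × (1790 − 4.84) g/m³ = 4.86×10^6 g/d = 4856 kg/d.
Biomass produced: P_X = Y_obs·Q·ΔS = 0.3033 × 4856 ≈ 1473 kg VSS/d.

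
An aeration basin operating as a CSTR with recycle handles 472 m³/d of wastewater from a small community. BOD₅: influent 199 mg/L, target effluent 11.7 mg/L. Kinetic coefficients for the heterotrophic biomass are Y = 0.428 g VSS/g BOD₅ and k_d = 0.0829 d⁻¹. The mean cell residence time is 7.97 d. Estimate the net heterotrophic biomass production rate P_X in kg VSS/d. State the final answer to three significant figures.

The observed yield is Y_obs = Y/(1 + k_d·θ_c) = 0.428 / (1 + 0.0829 × 7.97) = 0.428 / 1.661 = 0.2577 g VSS per g BOD₅ removed.
ΔS = 199 − 11.7 = 187.3 mg/L, so the substrate removal rate is 472 × 187.3/1000 = 88.41 kg BOD₅/d.
Net biomass production P_X = Y_obs × Q·(S₀ − S) = 0.2577 × 88.41 = 22.78 kg VSS/d.

P_X ≈ 22.8 kg VSS/d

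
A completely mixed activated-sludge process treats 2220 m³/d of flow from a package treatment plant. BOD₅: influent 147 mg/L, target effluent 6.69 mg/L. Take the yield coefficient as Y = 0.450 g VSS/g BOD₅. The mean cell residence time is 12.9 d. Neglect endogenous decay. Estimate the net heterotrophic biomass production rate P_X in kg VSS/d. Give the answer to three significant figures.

With endogenous decay neglected, the observed yield equals the true yield: Y_obs = Y = 0.450 g VSS/g BOD₅.
ΔS = 147 − 6.69 = 140.3 mg/L, so the substrate removal rate is 2220 × 140.3/1000 = 311.5 kg BOD₅/d.
Biomass produced: P_X = Y_obs·Q·ΔS = 0.4500 × 311.5 ≈ 140.2 kg VSS/d.

P_X ≈ 140 kg VSS/d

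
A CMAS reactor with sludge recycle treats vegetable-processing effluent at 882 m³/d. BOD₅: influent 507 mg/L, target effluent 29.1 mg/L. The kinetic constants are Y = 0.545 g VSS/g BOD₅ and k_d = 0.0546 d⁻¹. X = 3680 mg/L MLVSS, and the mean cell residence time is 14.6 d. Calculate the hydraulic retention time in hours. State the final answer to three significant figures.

τ ≈ 13.8 h

From the SRT design equation V = Y Q (S₀−S) θ_c / [X (1 + k_d θ_c)] = 0.545 × 882 × (507 − 29.1) × 14.6 / [3680 × (1 + 0.0546 × 14.6)] = 3.35×10^6 / 6614 = 507.1 m³.
Hydraulic retention time τ = V/Q = 507.1 / 882 = 0.5750 d = 13.80 h.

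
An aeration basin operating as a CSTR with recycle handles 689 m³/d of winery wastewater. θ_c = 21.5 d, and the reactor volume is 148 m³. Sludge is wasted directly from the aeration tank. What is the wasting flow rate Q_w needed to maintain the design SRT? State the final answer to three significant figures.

For wasting at MLVSS concentration, Q_w = V/θ_c = 148.0/21.5 = 6.884 m³/d.

Q_w ≈ 6.88 m³/d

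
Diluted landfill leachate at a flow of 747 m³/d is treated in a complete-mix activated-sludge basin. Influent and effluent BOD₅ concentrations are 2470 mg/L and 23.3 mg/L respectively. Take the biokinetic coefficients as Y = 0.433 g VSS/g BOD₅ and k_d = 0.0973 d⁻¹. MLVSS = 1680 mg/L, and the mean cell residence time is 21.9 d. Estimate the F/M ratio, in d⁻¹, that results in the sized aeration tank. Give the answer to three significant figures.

F/M ≈ 0.333 d⁻¹

From the SRT design equation V = Y Q (S₀−S) θ_c / [X (1 + k_d θ_c)] = 0.433 × 747 × (2470 − 23.3) × 21.9 / [1680 × (1 + 0.0973 × 21.9)] = 1.73×10^7 / 5260 = 3295 m³.
Food-to-microorganism ratio F/M = Q S₀ / (V X) = 747 × 2470 / (3295 × 1680) = 0.3333 d⁻¹.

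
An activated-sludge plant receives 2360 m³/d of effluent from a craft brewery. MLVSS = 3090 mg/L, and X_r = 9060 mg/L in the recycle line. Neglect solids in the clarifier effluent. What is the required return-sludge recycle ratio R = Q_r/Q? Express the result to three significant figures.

R ≈ 0.518

R = Q_r/Q = X/(X_r − X) = 3090 / (9060 − 3090) = 0.5176.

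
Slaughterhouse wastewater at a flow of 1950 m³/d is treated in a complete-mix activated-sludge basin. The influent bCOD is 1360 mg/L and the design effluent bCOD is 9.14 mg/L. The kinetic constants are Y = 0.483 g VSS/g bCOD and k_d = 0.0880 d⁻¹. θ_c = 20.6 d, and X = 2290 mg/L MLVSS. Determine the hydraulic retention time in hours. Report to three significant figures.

From the SRT design equation V = Y Q (S₀−S) θ_c / [X (1 + k_d θ_c)] = 0.483 × 1950 × (1360 − 9.14) × 20.6 / [2290 × (1 + 0.0880 × 20.6)] = 2.62×10^7 / 6441 = 4069 m³.
HRT = V/Q = 4069 m³ / 1950 m³·d⁻¹ = 2.087 d × 24 = 50.08 h.

τ ≈ 50.1 h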